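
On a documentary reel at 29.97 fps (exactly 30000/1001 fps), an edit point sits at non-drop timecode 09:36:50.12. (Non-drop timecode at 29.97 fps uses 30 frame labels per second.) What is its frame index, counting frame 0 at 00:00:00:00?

Total seconds to the label: (9 × 3600 + 36 × 60 + 50) = 34610.
Frame index = 34610 × 30 + 12 = 1038312.

frame 1038312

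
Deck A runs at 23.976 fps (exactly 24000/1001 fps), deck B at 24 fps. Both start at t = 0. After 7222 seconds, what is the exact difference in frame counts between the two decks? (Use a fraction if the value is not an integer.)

A emits 24000/1001 × 7222 = 173328000/1001 frames; B emits 24 × 7222 = 173328.
Difference = 173328/1001 frames (≈ 173.1548); B is ahead of A.

173328/1001 frames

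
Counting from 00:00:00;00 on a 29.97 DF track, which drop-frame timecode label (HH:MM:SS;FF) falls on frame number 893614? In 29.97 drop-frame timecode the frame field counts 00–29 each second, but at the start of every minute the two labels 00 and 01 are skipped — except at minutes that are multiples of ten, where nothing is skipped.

Each 10-minute DF block holds 10 × 60 × 30 − 9 × 2 = 17982 frames. 893614 ÷ 17982 → 49 full blocks, remainder 12496.
Within the partial block the first minute is 1800 frames and each further minute 1798, so 6 further minute boundaries passed. Total skipped labels = 18 × 49 + 2 × 6 = 894.
Non-drop label index = 893614 + 894 = 894508; at 30 labels/s that is 08:16:56:28, i.e. DF 08:16:56;28.

08:16:56;28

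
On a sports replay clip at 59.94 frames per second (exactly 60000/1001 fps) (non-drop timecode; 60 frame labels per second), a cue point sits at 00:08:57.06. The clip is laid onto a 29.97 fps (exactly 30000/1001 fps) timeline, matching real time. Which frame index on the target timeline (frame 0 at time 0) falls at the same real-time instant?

Source frame index: (0×3600 + 8×60 + 57) × 60 + 6 = 32226.
Real time: 32226 / (60000/1001) = 5376371/10000 s.
Target frame: (5376371/10000) × (30000/1001) = 16113.

frame 16113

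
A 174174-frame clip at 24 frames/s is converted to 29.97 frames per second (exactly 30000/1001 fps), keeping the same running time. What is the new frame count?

217500 frames

Target frames = source frames × (target rate / source rate) = 174174 × (30000/1001)/(24) = 174174 × 1250/1001 = 217500.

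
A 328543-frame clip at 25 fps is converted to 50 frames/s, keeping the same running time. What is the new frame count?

657086 frames

Target frames = source frames × (target rate / source rate) = 328543 × (50)/(25) = 328543 × 2 = 657086.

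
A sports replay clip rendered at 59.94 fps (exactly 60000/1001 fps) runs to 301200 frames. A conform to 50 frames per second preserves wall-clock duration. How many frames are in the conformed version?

Target frames = source frames × (target rate / source rate) = 301200 × (50)/(60000/1001) = 301200 × 1001/1200 = 251251.

251251 frames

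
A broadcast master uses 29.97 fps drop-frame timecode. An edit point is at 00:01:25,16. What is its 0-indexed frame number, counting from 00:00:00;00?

As if non-drop at 30 labels/s: (0 × 3600 + 1 × 60 + 25) × 30 + 16 = 2566.
Minute boundaries passed: 1; those not divisible by 10: 1 − 0 = 1; dropped labels = 2 × 1 = 2.
Actual frame index = 2566 − 2 = 2564.

2564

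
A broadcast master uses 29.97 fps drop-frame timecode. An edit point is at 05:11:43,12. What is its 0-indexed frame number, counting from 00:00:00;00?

560542

Complete 10-minute blocks: 31, each 17982 frames → 557442.
Remaining 1 whole minute in the current block: 1800 + 0 × 1798 = 1800 frames.
Within the current minute: 43 × 30 + 12 − 2 = 1300 (labels ;00/;01 skipped at this minute). Total = 557442 + 1800 + 1300 = 560542.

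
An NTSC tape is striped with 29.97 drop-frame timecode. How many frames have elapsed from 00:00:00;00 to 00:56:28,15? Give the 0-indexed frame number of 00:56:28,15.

101553

Complete 10-minute blocks: 5, each 17982 frames → 89910.
Remaining 6 whole minutes in the current block: 1800 + 5 × 1798 = 10790 frames.
Within the current minute: 28 × 30 + 15 − 2 = 853 (labels ;00/;01 skipped at this minute). Total = 89910 + 10790 + 853 = 101553.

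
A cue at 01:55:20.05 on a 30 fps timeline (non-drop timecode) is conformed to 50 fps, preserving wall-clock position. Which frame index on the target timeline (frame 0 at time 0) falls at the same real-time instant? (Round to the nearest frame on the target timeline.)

Source frame index: (1×3600 + 55×60 + 20) × 30 + 5 = 207605.
Real time: 207605 / (30) = 41521/6 s.
Target frame: (41521/6) × (50) = 1038025/3 ≈ 346008.333 → 346008.

frame 346008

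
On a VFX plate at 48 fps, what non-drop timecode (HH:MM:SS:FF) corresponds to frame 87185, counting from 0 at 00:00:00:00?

87185 ÷ 48 = 1816 full seconds, remainder 17 frames.
1816 s = 0 h 30 min 16 s.
Timecode: 00:30:16:17.

00:30:16:17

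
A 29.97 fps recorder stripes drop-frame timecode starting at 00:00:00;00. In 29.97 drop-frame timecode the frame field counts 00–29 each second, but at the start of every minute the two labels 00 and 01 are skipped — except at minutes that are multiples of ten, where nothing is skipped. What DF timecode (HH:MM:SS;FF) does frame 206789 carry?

01:54:59;25

Ten DF minutes hold 17982 frames, so frame 206789 lies in block 11 (frames 197802–215783) with 8987 frames into that block.
The block's first minute is 1800 frames and the rest 1798 each; 8987 frames reaches minute 4, so 11 × 18 + 4 × 2 = 206 labels have been skipped so far.
Adding those back, label number 206789 + 206 = 206995 at 30 labels/s is 6899 s + 25 f = 1 h 54 min 59 s frame 25, i.e. 01:54:59;25.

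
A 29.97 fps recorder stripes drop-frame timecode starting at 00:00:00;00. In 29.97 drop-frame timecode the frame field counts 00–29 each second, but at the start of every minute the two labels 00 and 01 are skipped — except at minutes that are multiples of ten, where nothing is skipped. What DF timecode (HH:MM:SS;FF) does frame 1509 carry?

00:00:50;09

Ten DF minutes hold 17982 frames, so frame 1509 lies in block 0 (frames 0–17981) with 1509 frames into that block.
The block's first minute is 1800 frames and the rest 1798 each; 1509 frames reaches minute 0, so 0 × 18 + 0 × 2 = 0 labels have been skipped so far.
Adding those back, label number 1509 + 0 = 1509 at 30 labels/s is 50 s + 9 f = 0 h 0 min 50 s frame 9, i.e. 00:00:50;09.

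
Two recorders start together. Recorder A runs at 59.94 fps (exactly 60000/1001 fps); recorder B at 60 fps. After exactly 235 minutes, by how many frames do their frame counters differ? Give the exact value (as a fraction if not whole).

846000/1001 frames

235 min = 14100 s.
A emits 60000/1001 × 14100 = 846000000/1001 frames; B emits 60 × 14100 = 846000.
Difference = 846000/1001 frames (≈ 845.1548); B is ahead of A.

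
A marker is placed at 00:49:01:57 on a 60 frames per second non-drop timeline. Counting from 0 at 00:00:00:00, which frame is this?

Total seconds to the label: (0 × 3600 + 49 × 60 + 1) = 2941.
Frame index = 2941 × 60 + 57 = 176517.

frame 176517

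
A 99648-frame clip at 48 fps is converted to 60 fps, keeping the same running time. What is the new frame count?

124560 frames

Target frames = source frames × (target rate / source rate) = 99648 × (60)/(48) = 99648 × 5/4 = 124560.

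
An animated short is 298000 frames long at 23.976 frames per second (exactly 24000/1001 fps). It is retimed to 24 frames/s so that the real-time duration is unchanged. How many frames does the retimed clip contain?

Target frames = source frames × (target rate / source rate) = 298000 × (24)/(24000/1001) = 298000 × 1001/1000 = 298298.

298298 frames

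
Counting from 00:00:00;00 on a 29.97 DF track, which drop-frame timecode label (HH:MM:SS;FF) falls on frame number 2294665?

21:16:05;13

Each 10-minute DF block holds 10 × 60 × 30 − 9 × 2 = 17982 frames. 2294665 ÷ 17982 → 127 full blocks, remainder 10951.
Within the partial block the first minute is 1800 frames and each further minute 1798, so 6 further minute boundaries passed. Total skipped labels = 18 × 127 + 2 × 6 = 2298.
Non-drop label index = 2294665 + 2298 = 2296963; at 30 labels/s that is 21:16:05:13, i.e. DF 21:16:05;13.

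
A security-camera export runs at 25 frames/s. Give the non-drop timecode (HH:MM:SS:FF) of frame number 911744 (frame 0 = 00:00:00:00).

911744 ÷ 25 = 36469 full seconds, remainder 19 frames.
36469 s = 10 h 7 min 49 s.
Timecode: 10:07:49:19.

10:07:49:19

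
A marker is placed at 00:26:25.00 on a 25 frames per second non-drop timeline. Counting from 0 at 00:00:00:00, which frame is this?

Total seconds to the label: (0 × 3600 + 26 × 60 + 25) = 1585.
Frame index = 1585 × 25 + 0 = 39625.

frame 39625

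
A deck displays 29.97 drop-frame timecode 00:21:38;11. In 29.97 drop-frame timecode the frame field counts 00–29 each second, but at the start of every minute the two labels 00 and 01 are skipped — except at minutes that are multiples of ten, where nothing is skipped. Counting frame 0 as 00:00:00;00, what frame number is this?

38913

As if non-drop at 30 labels/s: (0 × 3600 + 21 × 60 + 38) × 30 + 11 = 38951.
Minute boundaries passed: 21; those not divisible by 10: 21 − 2 = 19; dropped labels = 2 × 19 = 38.
Actual frame index = 38951 − 38 = 38913.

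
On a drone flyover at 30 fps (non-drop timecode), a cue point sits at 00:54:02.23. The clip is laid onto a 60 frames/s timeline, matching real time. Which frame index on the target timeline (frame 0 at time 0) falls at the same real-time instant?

Source frame index: (0×3600 + 54×60 + 2) × 30 + 23 = 97283.
Real time: 97283 / (30) = 97283/30 s.
Target frame: (97283/30) × (60) = 194566.

frame 194566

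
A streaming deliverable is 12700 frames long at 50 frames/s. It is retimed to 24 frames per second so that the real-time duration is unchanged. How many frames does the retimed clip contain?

Target frames = source frames × (target rate / source rate) = 12700 × (24)/(50) = 12700 × 12/25 = 6096.

6096 frames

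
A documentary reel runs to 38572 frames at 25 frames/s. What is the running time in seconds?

Running time = 38572 / (25) = 1542.88 s.

1542.88 seconds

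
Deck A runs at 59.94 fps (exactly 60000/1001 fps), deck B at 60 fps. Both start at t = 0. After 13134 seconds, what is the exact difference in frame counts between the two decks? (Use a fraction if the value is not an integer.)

A emits 60000/1001 × 13134 = 71640000/91 frames; B emits 60 × 13134 = 788040.
Difference = 71640/91 frames (≈ 787.2527); B is ahead of A.

71640/91 frames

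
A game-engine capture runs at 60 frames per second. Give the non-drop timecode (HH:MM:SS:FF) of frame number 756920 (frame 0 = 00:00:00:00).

756920 ÷ 60 = 12615 full seconds, remainder 20 frames.
12615 s = 3 h 30 min 15 s.
Timecode: 03:30:15:20.

03:30:15:20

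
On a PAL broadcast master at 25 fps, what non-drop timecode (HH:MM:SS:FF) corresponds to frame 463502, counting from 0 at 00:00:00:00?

463502 ÷ 25 = 18540 full seconds, remainder 2 frames.
18540 s = 5 h 9 min 0 s.
Timecode: 05:09:00:02.

05:09:00:02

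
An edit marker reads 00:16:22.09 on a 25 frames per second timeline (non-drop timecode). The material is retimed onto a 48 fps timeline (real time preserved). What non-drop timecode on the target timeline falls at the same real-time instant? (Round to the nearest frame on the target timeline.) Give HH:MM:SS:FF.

Source frame index: (0×3600 + 16×60 + 22) × 25 + 9 = 24559.
Real time: 24559 / (25) = 24559/25 s.
Target frame: (24559/25) × (48) = 1178832/25 ≈ 47153.280 → 47153.
At 48 labels/s: frame 47153 → 00:16:22:17.

00:16:22:17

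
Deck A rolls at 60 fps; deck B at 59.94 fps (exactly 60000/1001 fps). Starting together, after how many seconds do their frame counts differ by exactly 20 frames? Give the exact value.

The gap grows by |60000/1001 − 60| = 60/1001 frames per second.
Time for a 20-frame gap: 20 ÷ (60/1001) = 1001/3 s.

1001/3 seconds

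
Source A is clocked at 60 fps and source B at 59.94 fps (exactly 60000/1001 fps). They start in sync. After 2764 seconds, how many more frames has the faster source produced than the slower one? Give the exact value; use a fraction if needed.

165840/1001 frames

A emits 60 × 2764 = 165840 frames; B emits 60000/1001 × 2764 = 165840000/1001.
Difference = 165840/1001 frames (≈ 165.6743); B is behind A.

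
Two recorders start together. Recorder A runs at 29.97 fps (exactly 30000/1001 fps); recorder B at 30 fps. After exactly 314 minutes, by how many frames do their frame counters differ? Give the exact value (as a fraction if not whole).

565200/1001 frames

314 min = 18840 s.
A emits 30000/1001 × 18840 = 565200000/1001 frames; B emits 30 × 18840 = 565200.
Difference = 565200/1001 frames (≈ 564.6354); B is ahead of A.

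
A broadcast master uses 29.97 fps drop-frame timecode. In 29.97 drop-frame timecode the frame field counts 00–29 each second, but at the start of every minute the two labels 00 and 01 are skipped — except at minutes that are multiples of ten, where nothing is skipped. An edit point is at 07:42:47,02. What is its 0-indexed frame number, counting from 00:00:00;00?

As if non-drop at 30 labels/s: (7 × 3600 + 42 × 60 + 47) × 30 + 2 = 833012.
Minute boundaries passed: 462; those not divisible by 10: 462 − 46 = 416; dropped labels = 2 × 416 = 832.
Actual frame index = 833012 − 832 = 832180.

832180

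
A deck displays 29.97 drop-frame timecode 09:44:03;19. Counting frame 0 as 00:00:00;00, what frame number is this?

1050257

As if non-drop at 30 labels/s: (9 × 3600 + 44 × 60 + 3) × 30 + 19 = 1051309.
Minute boundaries passed: 584; those not divisible by 10: 584 − 58 = 526; dropped labels = 2 × 526 = 1052.
Actual frame index = 1051309 − 1052 = 1050257.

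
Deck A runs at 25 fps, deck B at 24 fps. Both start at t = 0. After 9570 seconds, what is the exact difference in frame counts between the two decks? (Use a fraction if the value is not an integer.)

9570 frames

A emits 25 × 9570 = 239250 frames; B emits 24 × 9570 = 229680.
Difference = 9570 frames; B is behind A.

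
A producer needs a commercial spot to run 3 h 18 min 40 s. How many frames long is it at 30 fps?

3 h 18 min 40 s = 11920 s.
Frames = 11920 × 30 = 357600.

357600 frames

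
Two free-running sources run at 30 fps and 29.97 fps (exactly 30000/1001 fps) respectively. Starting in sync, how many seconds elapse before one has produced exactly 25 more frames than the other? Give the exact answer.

5005/6 seconds

The gap grows by |30000/1001 − 30| = 30/1001 frames per second.
Time for a 25-frame gap: 25 ÷ (30/1001) = 5005/6 s.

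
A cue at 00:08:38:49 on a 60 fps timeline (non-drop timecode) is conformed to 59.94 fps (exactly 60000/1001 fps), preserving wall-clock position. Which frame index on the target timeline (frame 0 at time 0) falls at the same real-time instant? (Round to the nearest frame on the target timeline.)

frame 31098

Source frame index: (0×3600 + 8×60 + 38) × 60 + 49 = 31129.
Real time: 31129 / (60) = 31129/60 s.
Target frame: (31129/60) × (60000/1001) = 4447000/143 ≈ 31097.902 → 31098.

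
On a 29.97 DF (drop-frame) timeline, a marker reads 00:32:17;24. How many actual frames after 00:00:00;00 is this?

Complete 10-minute blocks: 3, each 17982 frames → 53946.
Remaining 2 whole minutes in the current block: 1800 + 1 × 1798 = 3598 frames.
Within the current minute: 17 × 30 + 24 − 2 = 532 (labels ;00/;01 skipped at this minute). Total = 53946 + 3598 + 532 = 58076.

58076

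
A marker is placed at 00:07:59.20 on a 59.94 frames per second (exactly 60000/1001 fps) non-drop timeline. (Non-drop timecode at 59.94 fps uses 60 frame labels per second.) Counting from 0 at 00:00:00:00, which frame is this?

Total seconds to the label: (0 × 3600 + 7 × 60 + 59) = 479.
Frame index = 479 × 60 + 20 = 28760.

frame 28760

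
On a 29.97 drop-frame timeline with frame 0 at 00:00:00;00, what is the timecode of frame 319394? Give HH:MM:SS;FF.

02:57:37;04

Each 10-minute DF block holds 10 × 60 × 30 − 9 × 2 = 17982 frames. 319394 ÷ 17982 → 17 full blocks, remainder 13700.
Within the partial block the first minute is 1800 frames and each further minute 1798, so 7 further minute boundaries passed. Total skipped labels = 18 × 17 + 2 × 7 = 320.
Non-drop label index = 319394 + 320 = 319714; at 30 labels/s that is 02:57:37:04, i.e. DF 02:57:37;04.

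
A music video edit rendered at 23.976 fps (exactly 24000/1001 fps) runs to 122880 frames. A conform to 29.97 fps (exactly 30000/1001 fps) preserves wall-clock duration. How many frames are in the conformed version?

Target frames = source frames × (target rate / source rate) = 122880 × (30000/1001)/(24000/1001) = 122880 × 5/4 = 153600.

153600 frames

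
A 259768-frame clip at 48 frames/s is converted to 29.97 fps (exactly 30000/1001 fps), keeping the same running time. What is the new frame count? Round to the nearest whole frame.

162193 frames

Frames at target rate = 259768 × (30000/1001) / (48) = 162355000/1001 ≈ 162192.807.
Nearest whole frame: 162193.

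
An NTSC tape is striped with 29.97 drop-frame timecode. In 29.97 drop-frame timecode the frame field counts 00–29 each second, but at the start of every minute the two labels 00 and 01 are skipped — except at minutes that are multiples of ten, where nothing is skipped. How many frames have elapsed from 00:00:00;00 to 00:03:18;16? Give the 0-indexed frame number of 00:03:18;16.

As if non-drop at 30 labels/s: (0 × 3600 + 3 × 60 + 18) × 30 + 16 = 5956.
Minute boundaries passed: 3; those not divisible by 10: 3 − 0 = 3; dropped labels = 2 × 3 = 6.
Actual frame index = 5956 − 6 = 5950.

5950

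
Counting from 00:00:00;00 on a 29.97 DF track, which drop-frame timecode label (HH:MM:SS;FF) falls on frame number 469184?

Ten DF minutes hold 17982 frames, so frame 469184 lies in block 26 (frames 467532–485513) with 1652 frames into that block.
The block's first minute is 1800 frames and the rest 1798 each; 1652 frames reaches minute 0, so 26 × 18 + 0 × 2 = 468 labels have been skipped so far.
Adding those back, label number 469184 + 468 = 469652 at 30 labels/s is 15655 s + 2 f = 4 h 20 min 55 s frame 2, i.e. 04:20:55;02.

04:20:55;02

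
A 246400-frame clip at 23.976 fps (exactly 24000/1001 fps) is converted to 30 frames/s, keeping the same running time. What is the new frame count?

Target frames = source frames × (target rate / source rate) = 246400 × (30)/(24000/1001) = 246400 × 1001/800 = 308308.

308308 frames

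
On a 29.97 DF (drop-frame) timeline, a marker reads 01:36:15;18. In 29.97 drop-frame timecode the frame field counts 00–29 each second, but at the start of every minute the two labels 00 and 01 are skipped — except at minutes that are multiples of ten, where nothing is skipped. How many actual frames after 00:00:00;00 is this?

As if non-drop at 30 labels/s: (1 × 3600 + 36 × 60 + 15) × 30 + 18 = 173268.
Minute boundaries passed: 96; those not divisible by 10: 96 − 9 = 87; dropped labels = 2 × 87 = 174.
Actual frame index = 173268 − 174 = 173094.

173094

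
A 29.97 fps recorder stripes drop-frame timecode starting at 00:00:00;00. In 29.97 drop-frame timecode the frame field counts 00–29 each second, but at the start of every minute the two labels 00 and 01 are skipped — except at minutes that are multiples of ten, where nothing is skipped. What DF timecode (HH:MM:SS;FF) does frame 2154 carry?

00:01:11;26

Each 10-minute DF block holds 10 × 60 × 30 − 9 × 2 = 17982 frames. 2154 ÷ 17982 → 0 full blocks, remainder 2154.
Within the partial block the first minute is 1800 frames and each further minute 1798, so 1 further minute boundary passed. Total skipped labels = 18 × 0 + 2 × 1 = 2.
Non-drop label index = 2154 + 2 = 2156; at 30 labels/s that is 00:01:11:26, i.e. DF 00:01:11;26.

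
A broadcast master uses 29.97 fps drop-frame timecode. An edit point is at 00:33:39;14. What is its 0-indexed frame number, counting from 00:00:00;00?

Complete 10-minute blocks: 3, each 17982 frames → 53946.
Remaining 3 whole minutes in the current block: 1800 + 2 × 1798 = 5396 frames.
Within the current minute: 39 × 30 + 14 − 2 = 1182 (labels ;00/;01 skipped at this minute). Total = 53946 + 5396 + 1182 = 60524.

60524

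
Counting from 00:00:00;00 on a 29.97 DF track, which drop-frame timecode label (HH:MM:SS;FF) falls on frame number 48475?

00:26:57;13

Ten DF minutes hold 17982 frames, so frame 48475 lies in block 2 (frames 35964–53945) with 12511 frames into that block.
The block's first minute is 1800 frames and the rest 1798 each; 12511 frames reaches minute 6, so 2 × 18 + 6 × 2 = 48 labels have been skipped so far.
Adding those back, label number 48475 + 48 = 48523 at 30 labels/s is 1617 s + 13 f = 0 h 26 min 57 s frame 13, i.e. 00:26:57;13.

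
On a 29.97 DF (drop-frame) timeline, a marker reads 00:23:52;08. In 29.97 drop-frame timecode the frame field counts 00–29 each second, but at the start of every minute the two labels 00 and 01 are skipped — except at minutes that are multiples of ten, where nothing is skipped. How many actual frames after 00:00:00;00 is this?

42926

Complete 10-minute blocks: 2, each 17982 frames → 35964.
Remaining 3 whole minutes in the current block: 1800 + 2 × 1798 = 5396 frames.
Within the current minute: 52 × 30 + 8 − 2 = 1566 (labels ;00/;01 skipped at this minute). Total = 35964 + 5396 + 1566 = 42926.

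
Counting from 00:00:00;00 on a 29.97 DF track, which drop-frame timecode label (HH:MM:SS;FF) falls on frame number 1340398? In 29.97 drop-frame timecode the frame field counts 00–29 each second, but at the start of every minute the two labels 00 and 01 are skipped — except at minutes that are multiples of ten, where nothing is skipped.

Ten DF minutes hold 17982 frames, so frame 1340398 lies in block 74 (frames 1330668–1348649) with 9730 frames into that block.
The block's first minute is 1800 frames and the rest 1798 each; 9730 frames reaches minute 5, so 74 × 18 + 5 × 2 = 1342 labels have been skipped so far.
Adding those back, label number 1340398 + 1342 = 1341740 at 30 labels/s is 44724 s + 20 f = 12 h 25 min 24 s frame 20, i.e. 12:25:24;20.

12:25:24;20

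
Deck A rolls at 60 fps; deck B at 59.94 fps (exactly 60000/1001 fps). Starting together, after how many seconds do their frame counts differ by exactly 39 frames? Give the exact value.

650.65 seconds

The gap grows by |60000/1001 − 60| = 60/1001 frames per second.
Time for a 39-frame gap: 39 ÷ (60/1001) = 650.65 s.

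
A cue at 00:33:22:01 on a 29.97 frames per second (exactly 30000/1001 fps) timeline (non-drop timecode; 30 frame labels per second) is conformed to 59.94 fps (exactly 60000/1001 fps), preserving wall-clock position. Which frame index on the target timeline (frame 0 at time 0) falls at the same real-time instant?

frame 120122

Source frame index: (0×3600 + 33×60 + 22) × 30 + 1 = 60061.
Real time: 60061 / (30000/1001) = 60121061/30000 s.
Target frame: (60121061/30000) × (60000/1001) = 120122.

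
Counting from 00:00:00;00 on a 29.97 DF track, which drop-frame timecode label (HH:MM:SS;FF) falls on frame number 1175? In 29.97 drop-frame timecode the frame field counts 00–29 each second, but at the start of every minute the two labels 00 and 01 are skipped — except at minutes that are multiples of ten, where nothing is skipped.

Ten DF minutes hold 17982 frames, so frame 1175 lies in block 0 (frames 0–17981) with 1175 frames into that block.
The block's first minute is 1800 frames and the rest 1798 each; 1175 frames reaches minute 0, so 0 × 18 + 0 × 2 = 0 labels have been skipped so far.
Adding those back, label number 1175 + 0 = 1175 at 30 labels/s is 39 s + 5 f = 0 h 0 min 39 s frame 5, i.e. 00:00:39;05.

00:00:39;05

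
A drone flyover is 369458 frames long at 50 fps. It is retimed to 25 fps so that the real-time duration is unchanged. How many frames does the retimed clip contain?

184729 frames

Target frames = source frames × (target rate / source rate) = 369458 × (25)/(50) = 369458 × 1/2 = 184729.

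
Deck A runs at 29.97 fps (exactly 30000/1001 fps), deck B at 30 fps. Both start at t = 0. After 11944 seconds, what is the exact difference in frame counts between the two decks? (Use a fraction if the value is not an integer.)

A emits 30000/1001 × 11944 = 358320000/1001 frames; B emits 30 × 11944 = 358320.
Difference = 358320/1001 frames (≈ 357.9620); B is ahead of A.

358320/1001 frames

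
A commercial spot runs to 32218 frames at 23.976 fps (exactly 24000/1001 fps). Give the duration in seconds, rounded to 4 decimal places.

Running time = 32218 × 1001/24000 = 16125109/12000 s ≈ 1343.7591 s.

1343.7591 seconds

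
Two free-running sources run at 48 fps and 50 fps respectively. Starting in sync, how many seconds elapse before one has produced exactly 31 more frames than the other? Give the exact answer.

15.5 seconds

The gap grows by |50 − 48| = 2 frames per second.
Time for a 31-frame gap: 31 ÷ (2) = 15.5 s.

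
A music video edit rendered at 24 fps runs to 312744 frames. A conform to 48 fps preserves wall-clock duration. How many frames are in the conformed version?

625488 frames

Target frames = source frames × (target rate / source rate) = 312744 × (48)/(24) = 312744 × 2 = 625488.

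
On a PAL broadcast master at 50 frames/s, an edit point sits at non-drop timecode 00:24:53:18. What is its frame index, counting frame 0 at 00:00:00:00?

74668

Total seconds to the label: (0 × 3600 + 24 × 60 + 53) = 1493.
Frame index = 1493 × 50 + 18 = 74668.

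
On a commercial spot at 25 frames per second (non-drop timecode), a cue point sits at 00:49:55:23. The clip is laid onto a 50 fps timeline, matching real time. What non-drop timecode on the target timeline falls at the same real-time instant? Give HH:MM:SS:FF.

00:49:55:46

Source frame index: (0×3600 + 49×60 + 55) × 25 + 23 = 74898.
Real time: 74898 / (25) = 74898/25 s.
Target frame: (74898/25) × (50) = 149796.
At 50 labels/s: frame 149796 → 00:49:55:46.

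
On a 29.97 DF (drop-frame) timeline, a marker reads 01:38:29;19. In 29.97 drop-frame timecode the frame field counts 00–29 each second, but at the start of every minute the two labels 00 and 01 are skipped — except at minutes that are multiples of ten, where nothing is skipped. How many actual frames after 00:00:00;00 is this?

Complete 10-minute blocks: 9, each 17982 frames → 161838.
Remaining 8 whole minutes in the current block: 1800 + 7 × 1798 = 14386 frames.
Within the current minute: 29 × 30 + 19 − 2 = 887 (labels ;00/;01 skipped at this minute). Total = 161838 + 14386 + 887 = 177111.

177111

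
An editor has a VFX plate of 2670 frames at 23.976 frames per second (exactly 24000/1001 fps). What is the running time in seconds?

Running time = 2670 / (24000/1001) = 111.36125 s.

111.36125 seconds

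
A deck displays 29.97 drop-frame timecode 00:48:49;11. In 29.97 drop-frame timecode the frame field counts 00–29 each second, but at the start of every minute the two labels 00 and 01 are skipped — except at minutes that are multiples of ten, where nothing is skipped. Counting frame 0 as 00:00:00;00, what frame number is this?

Complete 10-minute blocks: 4, each 17982 frames → 71928.
Remaining 8 whole minutes in the current block: 1800 + 7 × 1798 = 14386 frames.
Within the current minute: 49 × 30 + 11 − 2 = 1479 (labels ;00/;01 skipped at this minute). Total = 71928 + 14386 + 1479 = 87793.

87793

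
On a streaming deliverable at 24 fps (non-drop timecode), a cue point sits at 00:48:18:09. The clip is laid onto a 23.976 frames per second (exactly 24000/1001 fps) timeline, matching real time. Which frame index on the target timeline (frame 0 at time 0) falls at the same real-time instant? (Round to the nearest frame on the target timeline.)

Source frame index: (0×3600 + 48×60 + 18) × 24 + 9 = 69561.
Real time: 69561 / (24) = 23187/8 s.
Target frame: (23187/8) × (24000/1001) = 69561000/1001 ≈ 69491.508 → 69492.

frame 69492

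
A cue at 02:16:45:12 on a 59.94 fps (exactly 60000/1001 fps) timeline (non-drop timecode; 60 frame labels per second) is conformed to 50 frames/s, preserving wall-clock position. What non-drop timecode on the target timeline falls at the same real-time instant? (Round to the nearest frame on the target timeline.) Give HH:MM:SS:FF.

02:16:53:20

Source frame index: (2×3600 + 16×60 + 45) × 60 + 12 = 492312.
Real time: 492312 / (60000/1001) = 20533513/2500 s.
Target frame: (20533513/2500) × (50) = 20533513/50 ≈ 410670.260 → 410670.
At 50 labels/s: frame 410670 → 02:16:53:20.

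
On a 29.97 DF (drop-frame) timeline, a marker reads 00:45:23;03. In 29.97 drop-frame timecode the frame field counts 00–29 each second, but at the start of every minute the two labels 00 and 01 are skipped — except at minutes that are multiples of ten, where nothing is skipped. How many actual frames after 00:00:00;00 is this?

81611

As if non-drop at 30 labels/s: (0 × 3600 + 45 × 60 + 23) × 30 + 3 = 81693.
Minute boundaries passed: 45; those not divisible by 10: 45 − 4 = 41; dropped labels = 2 × 41 = 82.
Actual frame index = 81693 − 82 = 81611.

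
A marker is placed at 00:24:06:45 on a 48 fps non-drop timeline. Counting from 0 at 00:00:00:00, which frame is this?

69453

Total seconds to the label: (0 × 3600 + 24 × 60 + 6) = 1446.
Frame index = 1446 × 48 + 45 = 69453.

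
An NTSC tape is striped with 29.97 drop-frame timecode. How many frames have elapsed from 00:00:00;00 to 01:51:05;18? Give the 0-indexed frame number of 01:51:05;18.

199768

Complete 10-minute blocks: 11, each 17982 frames → 197802.
Remaining 1 whole minute in the current block: 1800 + 0 × 1798 = 1800 frames.
Within the current minute: 5 × 30 + 18 − 2 = 166 (labels ;00/;01 skipped at this minute). Total = 197802 + 1800 + 166 = 199768.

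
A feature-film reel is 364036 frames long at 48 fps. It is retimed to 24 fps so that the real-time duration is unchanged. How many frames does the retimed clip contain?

Target frames = source frames × (target rate / source rate) = 364036 × (24)/(48) = 364036 × 1/2 = 182018.

182018 frames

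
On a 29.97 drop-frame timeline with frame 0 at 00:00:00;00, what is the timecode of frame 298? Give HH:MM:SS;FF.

Ten DF minutes hold 17982 frames, so frame 298 lies in block 0 (frames 0–17981) with 298 frames into that block.
The block's first minute is 1800 frames and the rest 1798 each; 298 frames reaches minute 0, so 0 × 18 + 0 × 2 = 0 labels have been skipped so far.
Adding those back, label number 298 + 0 = 298 at 30 labels/s is 9 s + 28 f = 0 h 0 min 9 s frame 28, i.e. 00:00:09;28.

00:00:09;28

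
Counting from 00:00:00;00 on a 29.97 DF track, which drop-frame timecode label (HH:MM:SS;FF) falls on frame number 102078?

Each 10-minute DF block holds 10 × 60 × 30 − 9 × 2 = 17982 frames. 102078 ÷ 17982 → 5 full blocks, remainder 12168.
Within the partial block the first minute is 1800 frames and each further minute 1798, so 6 further minute boundaries passed. Total skipped labels = 18 × 5 + 2 × 6 = 102.
Non-drop label index = 102078 + 102 = 102180; at 30 labels/s that is 00:56:46:00, i.e. DF 00:56:46;00.

00:56:46;00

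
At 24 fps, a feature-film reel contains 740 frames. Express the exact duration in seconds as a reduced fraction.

185/6 seconds

Running time = 740 ÷ (24) = 740 × 1/24 = 185/6 s.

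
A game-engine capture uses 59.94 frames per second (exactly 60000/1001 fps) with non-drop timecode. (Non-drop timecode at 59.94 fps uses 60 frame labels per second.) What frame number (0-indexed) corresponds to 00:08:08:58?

29338

Total seconds to the label: (0 × 3600 + 8 × 60 + 8) = 488.
Frame index = 488 × 60 + 58 = 29338.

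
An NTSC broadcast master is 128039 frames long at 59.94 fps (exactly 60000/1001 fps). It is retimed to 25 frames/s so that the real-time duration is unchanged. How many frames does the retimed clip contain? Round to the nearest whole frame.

Frames at target rate = 128039 × (25) / (60000/1001) = 128167039/2400 ≈ 53402.933.
Nearest whole frame: 53403.

53403 frames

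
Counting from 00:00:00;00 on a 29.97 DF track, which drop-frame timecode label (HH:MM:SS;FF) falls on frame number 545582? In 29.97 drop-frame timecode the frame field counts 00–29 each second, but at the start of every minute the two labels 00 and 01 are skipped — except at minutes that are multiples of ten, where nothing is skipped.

05:03:24;08

Ten DF minutes hold 17982 frames, so frame 545582 lies in block 30 (frames 539460–557441) with 6122 frames into that block.
The block's first minute is 1800 frames and the rest 1798 each; 6122 frames reaches minute 3, so 30 × 18 + 3 × 2 = 546 labels have been skipped so far.
Adding those back, label number 545582 + 546 = 546128 at 30 labels/s is 18204 s + 8 f = 5 h 3 min 24 s frame 8, i.e. 05:03:24;08.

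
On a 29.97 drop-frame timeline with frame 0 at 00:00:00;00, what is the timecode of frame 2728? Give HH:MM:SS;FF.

Ten DF minutes hold 17982 frames, so frame 2728 lies in block 0 (frames 0–17981) with 2728 frames into that block.
The block's first minute is 1800 frames and the rest 1798 each; 2728 frames reaches minute 1, so 0 × 18 + 1 × 2 = 2 labels have been skipped so far.
Adding those back, label number 2728 + 2 = 2730 at 30 labels/s is 91 s + 0 f = 0 h 1 min 31 s frame 0, i.e. 00:01:31;00.

00:01:31;00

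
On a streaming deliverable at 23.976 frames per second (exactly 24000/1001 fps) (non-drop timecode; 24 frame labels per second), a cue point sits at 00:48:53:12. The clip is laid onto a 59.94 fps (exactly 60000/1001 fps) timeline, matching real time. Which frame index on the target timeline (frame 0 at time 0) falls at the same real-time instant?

frame 176010

Source frame index: (0×3600 + 48×60 + 53) × 24 + 12 = 70404.
Real time: 70404 / (24000/1001) = 5872867/2000 s.
Target frame: (5872867/2000) × (60000/1001) = 176010.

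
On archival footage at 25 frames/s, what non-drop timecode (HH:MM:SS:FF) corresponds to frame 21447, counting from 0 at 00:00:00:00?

21447 ÷ 25 = 857 full seconds, remainder 22 frames.
857 s = 0 h 14 min 17 s.
Timecode: 00:14:17:22.

00:14:17:22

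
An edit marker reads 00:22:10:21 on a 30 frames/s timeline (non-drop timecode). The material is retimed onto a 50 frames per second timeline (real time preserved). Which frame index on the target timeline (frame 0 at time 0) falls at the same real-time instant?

Source frame index: (0×3600 + 22×60 + 10) × 30 + 21 = 39921.
Real time: 39921 / (30) = 13307/10 s.
Target frame: (13307/10) × (50) = 66535.

frame 66535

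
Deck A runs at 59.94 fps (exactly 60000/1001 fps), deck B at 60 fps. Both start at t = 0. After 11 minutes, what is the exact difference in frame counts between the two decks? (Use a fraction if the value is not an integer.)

11 min = 660 s.
A emits 60000/1001 × 660 = 3600000/91 frames; B emits 60 × 660 = 39600.
Difference = 3600/91 frames (≈ 39.5604); B is ahead of A.

3600/91 frames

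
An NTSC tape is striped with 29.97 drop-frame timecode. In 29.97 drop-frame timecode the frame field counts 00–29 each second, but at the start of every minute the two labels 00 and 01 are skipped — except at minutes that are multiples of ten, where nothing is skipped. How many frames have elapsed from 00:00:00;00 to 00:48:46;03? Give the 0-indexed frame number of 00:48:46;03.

87695

Complete 10-minute blocks: 4, each 17982 frames → 71928.
Remaining 8 whole minutes in the current block: 1800 + 7 × 1798 = 14386 frames.
Within the current minute: 46 × 30 + 3 − 2 = 1381 (labels ;00/;01 skipped at this minute). Total = 71928 + 14386 + 1381 = 87695.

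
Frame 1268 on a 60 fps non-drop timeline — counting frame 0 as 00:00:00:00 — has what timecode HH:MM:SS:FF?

1268 ÷ 60 = 21 full seconds, remainder 8 frames.
21 s = 0 h 0 min 21 s.
Timecode: 00:00:21:08.

00:00:21:08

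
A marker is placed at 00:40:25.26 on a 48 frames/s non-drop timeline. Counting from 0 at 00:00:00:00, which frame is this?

Total seconds to the label: (0 × 3600 + 40 × 60 + 25) = 2425.
Frame index = 2425 × 48 + 26 = 116426.

116426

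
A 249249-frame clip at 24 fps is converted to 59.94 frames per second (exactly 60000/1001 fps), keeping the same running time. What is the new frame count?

622500 frames

Target frames = source frames × (target rate / source rate) = 249249 × (60000/1001)/(24) = 249249 × 2500/1001 = 622500.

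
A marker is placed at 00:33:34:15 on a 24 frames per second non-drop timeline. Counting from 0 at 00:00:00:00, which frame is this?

frame 48351

Total seconds to the label: (0 × 3600 + 33 × 60 + 34) = 2014.
Frame index = 2014 × 24 + 15 = 48351.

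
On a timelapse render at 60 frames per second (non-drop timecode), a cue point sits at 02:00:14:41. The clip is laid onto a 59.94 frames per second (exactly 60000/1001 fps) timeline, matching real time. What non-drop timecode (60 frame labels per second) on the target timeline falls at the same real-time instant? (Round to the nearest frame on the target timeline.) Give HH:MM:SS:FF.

02:00:07:29

Source frame index: (2×3600 + 0×60 + 14) × 60 + 41 = 432881.
Real time: 432881 / (60) = 432881/60 s.
Target frame: (432881/60) × (60000/1001) = 432881000/1001 ≈ 432448.551 → 432449.
At 60 labels/s: frame 432449 → 02:00:07:29.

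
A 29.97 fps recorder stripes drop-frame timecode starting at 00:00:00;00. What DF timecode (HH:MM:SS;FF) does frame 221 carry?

Ten DF minutes hold 17982 frames, so frame 221 lies in block 0 (frames 0–17981) with 221 frames into that block.
The block's first minute is 1800 frames and the rest 1798 each; 221 frames reaches minute 0, so 0 × 18 + 0 × 2 = 0 labels have been skipped so far.
Adding those back, label number 221 + 0 = 221 at 30 labels/s is 7 s + 11 f = 0 h 0 min 7 s frame 11, i.e. 00:00:07;11.

00:00:07;11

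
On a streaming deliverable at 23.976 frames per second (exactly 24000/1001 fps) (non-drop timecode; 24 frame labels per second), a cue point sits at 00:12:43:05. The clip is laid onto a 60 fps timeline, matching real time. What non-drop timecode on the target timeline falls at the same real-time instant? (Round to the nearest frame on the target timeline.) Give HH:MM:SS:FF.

Source frame index: (0×3600 + 12×60 + 43) × 24 + 5 = 18317.
Real time: 18317 / (24000/1001) = 18335317/24000 s.
Target frame: (18335317/24000) × (60) = 18335317/400 ≈ 45838.293 → 45838.
At 60 labels/s: frame 45838 → 00:12:43:58.

00:12:43:58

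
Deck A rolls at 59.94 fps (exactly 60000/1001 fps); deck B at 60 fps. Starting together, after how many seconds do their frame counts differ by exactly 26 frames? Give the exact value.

13013/30 seconds

The gap grows by |60 − 60000/1001| = 60/1001 frames per second.
Time for a 26-frame gap: 26 ÷ (60/1001) = 13013/30 s.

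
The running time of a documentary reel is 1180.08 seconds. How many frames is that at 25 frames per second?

29502 frames

Frames = 1180.08 × 25 = 29502.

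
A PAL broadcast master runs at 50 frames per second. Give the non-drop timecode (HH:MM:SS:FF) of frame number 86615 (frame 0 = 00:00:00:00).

86615 ÷ 50 = 1732 full seconds, remainder 15 frames.
1732 s = 0 h 28 min 52 s.
Timecode: 00:28:52:15.

00:28:52:15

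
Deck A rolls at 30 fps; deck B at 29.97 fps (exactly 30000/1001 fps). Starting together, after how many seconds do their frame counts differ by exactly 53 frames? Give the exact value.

The gap grows by |30000/1001 − 30| = 30/1001 frames per second.
Time for a 53-frame gap: 53 ÷ (30/1001) = 53053/30 s.

53053/30 seconds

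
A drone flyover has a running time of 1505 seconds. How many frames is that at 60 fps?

Frames = 1505 × 60 = 90300.

90300 frames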